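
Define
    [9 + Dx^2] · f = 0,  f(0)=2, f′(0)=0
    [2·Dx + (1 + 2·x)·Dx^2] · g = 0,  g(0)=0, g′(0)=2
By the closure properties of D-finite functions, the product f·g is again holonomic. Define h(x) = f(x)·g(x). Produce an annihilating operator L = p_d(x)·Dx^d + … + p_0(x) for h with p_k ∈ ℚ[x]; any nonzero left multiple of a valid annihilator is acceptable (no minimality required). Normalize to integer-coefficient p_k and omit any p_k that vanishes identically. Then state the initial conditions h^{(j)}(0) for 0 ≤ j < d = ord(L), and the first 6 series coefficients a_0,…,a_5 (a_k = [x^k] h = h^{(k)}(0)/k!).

f: a_k = 2, 0, -9, 0, 27/4, 0, …
g: a_k = 0, 2, -2, 8/3, -4, 32/5, …
Product ⇒ symmetric product L₀, ord ≤ 4.
L = (63 + 1053·x + 3969·x^2 + 5832·x^3 + 2916·x^4) + (63 + 450·x + 972·x^2 + 648·x^3)·Dx + (25 + 270·x + 918·x^2 + 1296·x^3 + 648·x^4)·Dx^2 + (7 + 50·x + 108·x^2 + 72·x^3)·Dx^3 + (2 + 17·x + 53·x^2 + 72·x^3 + 36·x^4)·Dx^4  (order 4).
h: a_k = 0, 4, -4, -38/3, 10, 23/10, …
ICs: h(0) = 0, h′(0) = 4, h′′(0) = -8, h′′′(0) = -76.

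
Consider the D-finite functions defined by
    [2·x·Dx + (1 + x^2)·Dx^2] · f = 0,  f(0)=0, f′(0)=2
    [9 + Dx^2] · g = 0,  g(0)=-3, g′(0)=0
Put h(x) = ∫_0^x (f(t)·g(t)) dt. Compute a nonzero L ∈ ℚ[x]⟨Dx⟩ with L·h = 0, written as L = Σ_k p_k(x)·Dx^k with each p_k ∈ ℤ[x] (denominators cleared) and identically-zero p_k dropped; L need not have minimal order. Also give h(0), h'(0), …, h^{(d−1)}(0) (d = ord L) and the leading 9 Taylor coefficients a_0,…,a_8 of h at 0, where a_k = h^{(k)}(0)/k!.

L = (1170 + 3834·x^2 + 4779·x^4 + 2916·x^6 + 729·x^8)·Dx + (396·x + 1044·x^3 + 972·x^5 + 324·x^7)·Dx^2 + (220 + 768·x^2 + 1026·x^4 + 648·x^6 + 162·x^8)·Dx^3 + (44·x + 116·x^3 + 108·x^5 + 36·x^7)·Dx^4 + (10 + 38·x^2 + 55·x^4 + 36·x^6 + 9·x^8)·Dx^5  (order 5).
h: a_k = 0, 0, -3, 0, 29/4, 0, -203/40, 0, 5343/2240, …
ICs: h(0) = 0, h′(0) = 0, h′′(0) = -6, h′′′(0) = 0, h′′′′(0) = 174.

f: a_k = 0, 2, 0, -2/3, 0, 2/5, 0, -2/7, 0, …
g: a_k = -3, 0, 27/2, 0, -81/8, 0, 243/80, 0, -2187/4480, …
f·g: L₀ = L_f ⊗_s L_g, ord ≤ 2·2.
h=∫₀ˣh₀: take L = L₀·Dx.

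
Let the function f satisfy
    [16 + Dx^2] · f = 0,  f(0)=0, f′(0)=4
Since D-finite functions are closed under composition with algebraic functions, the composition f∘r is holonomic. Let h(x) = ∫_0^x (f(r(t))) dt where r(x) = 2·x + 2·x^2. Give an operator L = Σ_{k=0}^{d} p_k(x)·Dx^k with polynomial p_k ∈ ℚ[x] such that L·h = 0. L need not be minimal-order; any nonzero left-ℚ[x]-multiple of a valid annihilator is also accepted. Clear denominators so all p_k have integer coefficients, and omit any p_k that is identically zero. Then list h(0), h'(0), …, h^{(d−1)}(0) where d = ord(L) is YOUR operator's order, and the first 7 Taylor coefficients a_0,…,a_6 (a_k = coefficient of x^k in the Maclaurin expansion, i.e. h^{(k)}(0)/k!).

f: a_k = 0, 4, 0, -32/3, 0, 128/15, 0, …
f∘r: x↦r, Dx↦Dx/r' in L_f ⇒ L₀.
Integrate: L := L₀·Dx.
L = (64 + 384·x + 768·x^2 + 512·x^3)·Dx - 2·Dx^2 + (1 + 2·x)·Dx^3  (order 3).
h: a_k = 0, 0, 4, 8/3, -64/3, -256/5, 128/45, …
ICs: h(0) = 0, h′(0) = 0, h′′(0) = 8.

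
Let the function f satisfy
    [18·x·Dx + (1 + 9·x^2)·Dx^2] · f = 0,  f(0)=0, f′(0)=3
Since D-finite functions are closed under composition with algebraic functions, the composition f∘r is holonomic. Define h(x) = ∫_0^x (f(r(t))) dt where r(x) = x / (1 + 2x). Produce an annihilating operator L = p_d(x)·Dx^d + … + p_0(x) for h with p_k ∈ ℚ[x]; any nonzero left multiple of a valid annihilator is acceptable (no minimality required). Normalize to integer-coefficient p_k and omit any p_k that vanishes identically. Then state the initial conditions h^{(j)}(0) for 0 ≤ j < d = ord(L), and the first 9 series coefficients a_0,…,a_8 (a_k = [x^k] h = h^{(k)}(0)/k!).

f: a_k = 0, 3, 0, -9, 0, 243/5, 0, -2187/7, 0, …
h₀=f(r): pull back L_f along r ⇒ L₀.
h=∫h₀ ⇒ L = L₀·Dx.
L = (4 + 26·x)·Dx^2 + (1 + 4·x + 13·x^2)·Dx^3  (order 3).
h: a_k = 0, 0, 3/2, -2, 3/4, 6, -199/10, 138/7, 4449/56, …
ICs: h(0) = 0, h′(0) = 0, h′′(0) = 3.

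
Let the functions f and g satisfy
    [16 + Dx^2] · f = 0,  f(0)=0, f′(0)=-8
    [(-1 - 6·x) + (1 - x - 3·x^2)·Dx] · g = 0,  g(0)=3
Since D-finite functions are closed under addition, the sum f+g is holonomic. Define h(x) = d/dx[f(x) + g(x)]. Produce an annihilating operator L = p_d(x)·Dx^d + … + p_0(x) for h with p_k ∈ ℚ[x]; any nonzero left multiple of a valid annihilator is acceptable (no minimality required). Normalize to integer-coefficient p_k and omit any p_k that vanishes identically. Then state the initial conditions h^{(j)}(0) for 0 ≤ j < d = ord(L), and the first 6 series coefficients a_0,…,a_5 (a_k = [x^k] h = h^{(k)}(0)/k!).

L = (4672 + 20416·x + 66304·x^2 + 32640·x^3 + 66240·x^4 + 62208·x^5 + 62208·x^6) + (-464 - 2352·x + 3792·x^2 + 6752·x^3 - 2400·x^4 + 5184·x^5 + 24192·x^6 + 20736·x^7)·Dx + (292 + 1276·x + 4144·x^2 + 2040·x^3 + 4140·x^4 + 3888·x^5 + 3888·x^6)·Dx^2 + (-29 - 147·x + 237·x^2 + 422·x^3 - 150·x^4 + 324·x^5 + 1512·x^6 + 1296·x^7)·Dx^3  (order 3).
h: a_k = -5, 24, 127, 228, 1544/3, 1746, …
ICs: h(0) = -5, h′(0) = 24, h′′(0) = 254.

f: a_k = 0, -8, 0, 64/3, 0, -256/15, …
g: a_k = 3, 3, 12, 21, 57, 120, …
Weyl lclm of L_f,L_g ⇒ L₀ (ord ≤ 3).
h=h₀': d/dx-closure on L₀ ⇒ L.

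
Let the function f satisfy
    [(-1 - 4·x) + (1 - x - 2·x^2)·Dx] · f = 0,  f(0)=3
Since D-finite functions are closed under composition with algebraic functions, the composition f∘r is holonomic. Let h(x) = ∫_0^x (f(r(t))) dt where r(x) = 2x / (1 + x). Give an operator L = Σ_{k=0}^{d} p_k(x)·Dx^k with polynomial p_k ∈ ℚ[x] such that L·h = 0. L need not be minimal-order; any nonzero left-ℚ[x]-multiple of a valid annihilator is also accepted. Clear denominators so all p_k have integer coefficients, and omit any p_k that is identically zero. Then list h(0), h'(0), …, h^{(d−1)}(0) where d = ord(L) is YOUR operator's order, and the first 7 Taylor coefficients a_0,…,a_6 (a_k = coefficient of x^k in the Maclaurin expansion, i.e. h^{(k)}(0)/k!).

L = (2 + 18·x)·Dx + (-1 - x + 9·x^2 + 9·x^3)·Dx^2  (order 2).
h: a_k = 0, 3, 3, 10, 27/2, 54, 81, …
ICs: h(0) = 0, h′(0) = 3.

f: a_k = 3, 3, 9, 15, 33, 63, 129, …
L₀ from L_f via x↦r, Dx↦r'^{-1}Dx.
h=∫h₀ ⇒ L = L₀·Dx.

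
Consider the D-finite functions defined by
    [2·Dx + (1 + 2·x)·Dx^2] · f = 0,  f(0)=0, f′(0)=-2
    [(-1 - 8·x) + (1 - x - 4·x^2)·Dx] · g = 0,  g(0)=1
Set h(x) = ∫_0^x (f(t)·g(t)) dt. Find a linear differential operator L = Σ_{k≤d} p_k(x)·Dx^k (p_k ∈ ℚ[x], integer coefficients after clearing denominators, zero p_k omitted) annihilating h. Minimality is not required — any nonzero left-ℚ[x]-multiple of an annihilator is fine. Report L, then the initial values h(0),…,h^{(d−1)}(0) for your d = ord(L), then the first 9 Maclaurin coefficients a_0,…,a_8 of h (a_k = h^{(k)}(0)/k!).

L = (10 + 32·x)·Dx + (22·x + 40·x^2)·Dx^2 + (-1 - x + 6·x^2 + 8·x^3)·Dx^3  (order 3).
h: a_k = 0, 0, -1, 0, -8/3, -4/3, -418/45, -1076/105, -1643/42, …
ICs: h(0) = 0, h′(0) = 0, h′′(0) = -2.

f: a_k = 0, -2, 2, -8/3, 4, -32/5, 32/3, -128/7, 32, …
g: a_k = 1, 1, 5, 9, 29, 65, 181, 441, 1165, …
Product ⇒ symmetric product L₀, ord ≤ 2.
h=∫h₀ ⇒ L = L₀·Dx.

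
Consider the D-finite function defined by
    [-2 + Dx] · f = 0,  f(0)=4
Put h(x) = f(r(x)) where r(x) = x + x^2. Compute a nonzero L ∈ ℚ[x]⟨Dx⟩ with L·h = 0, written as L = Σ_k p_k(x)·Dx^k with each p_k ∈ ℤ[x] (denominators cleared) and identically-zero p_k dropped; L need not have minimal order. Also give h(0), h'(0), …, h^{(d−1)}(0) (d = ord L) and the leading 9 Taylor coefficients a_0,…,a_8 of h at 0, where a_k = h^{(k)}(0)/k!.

L = (-2 - 4·x) + Dx  (order 1).
h: a_k = 4, 8, 16, 64/3, 80/3, 416/15, 1216/45, 7424/315, 6112/315, …
ICs: h(0) = 4.

f: a_k = 4, 8, 8, 16/3, 8/3, 16/15, 16/45, 32/315, 8/315, …
Change of var in L_f (x↦r) gives L₀.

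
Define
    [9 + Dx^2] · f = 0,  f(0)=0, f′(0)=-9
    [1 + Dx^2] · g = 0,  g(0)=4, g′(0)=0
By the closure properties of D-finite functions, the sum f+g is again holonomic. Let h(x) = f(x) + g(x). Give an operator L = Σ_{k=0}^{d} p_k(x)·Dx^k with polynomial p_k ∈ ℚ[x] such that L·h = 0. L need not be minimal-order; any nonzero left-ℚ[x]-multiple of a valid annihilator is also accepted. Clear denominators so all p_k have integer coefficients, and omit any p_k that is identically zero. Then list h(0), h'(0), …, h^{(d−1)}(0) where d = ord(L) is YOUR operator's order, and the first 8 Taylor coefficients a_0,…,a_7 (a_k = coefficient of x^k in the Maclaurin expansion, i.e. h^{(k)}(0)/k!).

f: a_k = 0, -9, 0, 27/2, 0, -243/40, 0, 729/560, …
g: a_k = 4, 0, -2, 0, 1/6, 0, -1/180, 0, …
Sum ⇒ L₀ = lclm(L_f,L_g) in ℚ(x)⟨Dx⟩.
L = 9 + 10·Dx^2 + Dx^4  (order 4).
h: a_k = 4, -9, -2, 27/2, 1/6, -243/40, -1/180, 729/560, …
ICs: h(0) = 4, h′(0) = -9, h′′(0) = -4, h′′′(0) = 81.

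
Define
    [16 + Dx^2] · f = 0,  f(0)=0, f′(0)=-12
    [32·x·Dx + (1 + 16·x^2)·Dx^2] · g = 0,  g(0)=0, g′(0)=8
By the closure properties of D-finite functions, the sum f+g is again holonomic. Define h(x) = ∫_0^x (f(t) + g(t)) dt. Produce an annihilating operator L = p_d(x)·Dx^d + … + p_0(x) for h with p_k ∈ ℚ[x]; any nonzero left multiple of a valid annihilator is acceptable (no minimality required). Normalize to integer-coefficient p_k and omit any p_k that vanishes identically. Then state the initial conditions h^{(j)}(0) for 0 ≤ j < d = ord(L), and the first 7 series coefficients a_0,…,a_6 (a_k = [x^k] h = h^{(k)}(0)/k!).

L = (-5632·x + 114688·x^3 + 131072·x^5)·Dx^2 + (-16 + 1792·x^2 + 36864·x^4 + 65536·x^6)·Dx^3 + (-352·x + 7168·x^3 + 8192·x^5)·Dx^4 + (-1 + 112·x^2 + 2304·x^4 + 4096·x^6)·Dx^5  (order 5).
h: a_k = 0, 0, -2, 0, -8/3, 0, 64, …
ICs: h(0) = 0, h′(0) = 0, h′′(0) = -4, h′′′(0) = 0, h′′′′(0) = -64.

f: a_k = 0, -12, 0, 32, 0, -128/5, 0, …
g: a_k = 0, 8, 0, -128/3, 0, 2048/5, 0, …
L₀ := lclm(L_f,L_g); ord L₀ ≤ 2+2.
∫: right-multiply L₀ by Dx.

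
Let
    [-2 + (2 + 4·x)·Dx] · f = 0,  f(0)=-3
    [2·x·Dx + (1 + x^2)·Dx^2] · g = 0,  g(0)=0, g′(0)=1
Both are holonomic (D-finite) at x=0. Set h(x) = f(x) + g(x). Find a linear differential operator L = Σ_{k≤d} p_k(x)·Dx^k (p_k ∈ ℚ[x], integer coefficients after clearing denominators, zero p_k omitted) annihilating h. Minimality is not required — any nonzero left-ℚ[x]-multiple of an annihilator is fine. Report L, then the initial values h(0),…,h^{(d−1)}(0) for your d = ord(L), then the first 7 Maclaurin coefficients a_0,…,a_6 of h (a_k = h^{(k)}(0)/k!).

f: a_k = -3, -3, 3/2, -3/2, 15/8, -21/8, 63/16, …
g: a_k = 0, 1, 0, -1/3, 0, 1/5, 0, …
Weyl lclm of L_f,L_g ⇒ L₀ (ord ≤ 3).
L = (-2 - 10·x + 6·x^2 + 6·x^3)·Dx + (-5 - 8·x - 8·x^2 + 24·x^3 + 21·x^4)·Dx^2 + (-1 + 6·x^2 + 6·x^3 + 7·x^4 + 6·x^5)·Dx^3  (order 3).
h: a_k = -3, -2, 3/2, -11/6, 15/8, -97/40, 63/16, …
ICs: h(0) = -3, h′(0) = -2, h′′(0) = 3.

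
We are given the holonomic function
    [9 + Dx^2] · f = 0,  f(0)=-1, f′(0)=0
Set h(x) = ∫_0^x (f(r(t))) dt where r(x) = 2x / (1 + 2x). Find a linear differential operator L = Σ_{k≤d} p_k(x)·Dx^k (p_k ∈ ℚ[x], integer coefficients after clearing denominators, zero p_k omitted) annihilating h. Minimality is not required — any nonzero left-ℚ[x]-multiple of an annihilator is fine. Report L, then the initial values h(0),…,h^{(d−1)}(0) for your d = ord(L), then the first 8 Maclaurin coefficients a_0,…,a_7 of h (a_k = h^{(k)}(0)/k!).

L = 36·Dx + (4 + 24·x + 48·x^2 + 32·x^3)·Dx^2 + (1 + 8·x + 24·x^2 + 32·x^3 + 16·x^4)·Dx^3  (order 3).
h: a_k = 0, -1, 0, 6, -18, 162/5, -24, -468/5, …
ICs: h(0) = 0, h′(0) = -1, h′′(0) = 0.

f: a_k = -1, 0, 9/2, 0, -27/8, 0, 81/80, 0, …
L₀ from L_f via x↦r, Dx↦r'^{-1}Dx.
h=∫h₀ ⇒ L = L₀·Dx.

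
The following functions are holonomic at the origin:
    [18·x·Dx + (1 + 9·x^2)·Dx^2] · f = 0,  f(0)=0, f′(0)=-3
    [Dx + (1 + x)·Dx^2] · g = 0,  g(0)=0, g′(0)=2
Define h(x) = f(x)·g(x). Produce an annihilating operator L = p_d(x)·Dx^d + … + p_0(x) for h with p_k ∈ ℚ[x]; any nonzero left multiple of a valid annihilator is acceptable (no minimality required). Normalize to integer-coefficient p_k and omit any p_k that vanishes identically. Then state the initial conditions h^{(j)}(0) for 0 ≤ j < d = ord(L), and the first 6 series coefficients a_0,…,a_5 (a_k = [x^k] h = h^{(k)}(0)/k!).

L = (1368 + 2700·x + 37584·x^2 + 95580·x^3 + 87480·x^4 + 37908·x^5 + 26244·x^7)·Dx + (1298 + 9180·x + 54612·x^2 + 194724·x^3 + 324000·x^4 + 271188·x^5 + 102060·x^6 + 78732·x^7 + 91854·x^8)·Dx^2 + (76 + 2848·x + 12096·x^2 + 43992·x^3 + 117288·x^4 + 173016·x^5 + 139968·x^6 + 75816·x^7 + 78732·x^8 + 52488·x^9)·Dx^3 + (37 + 146·x + 901·x^2 + 2808·x^3 + 7362·x^4 + 15228·x^5 + 21546·x^6 + 17496·x^7 + 12393·x^8 + 13122·x^9 + 6561·x^10)·Dx^4  (order 4).
h: a_k = 0, 0, -6, 3, 16, -15/2, …
ICs: h(0) = 0, h′(0) = 0, h′′(0) = -12, h′′′(0) = 18.

f: a_k = 0, -3, 0, 9, 0, -243/5, …
g: a_k = 0, 2, -1, 2/3, -1/2, 2/5, …
f·g: L₀ = L_f ⊗_s L_g, ord ≤ 2·2.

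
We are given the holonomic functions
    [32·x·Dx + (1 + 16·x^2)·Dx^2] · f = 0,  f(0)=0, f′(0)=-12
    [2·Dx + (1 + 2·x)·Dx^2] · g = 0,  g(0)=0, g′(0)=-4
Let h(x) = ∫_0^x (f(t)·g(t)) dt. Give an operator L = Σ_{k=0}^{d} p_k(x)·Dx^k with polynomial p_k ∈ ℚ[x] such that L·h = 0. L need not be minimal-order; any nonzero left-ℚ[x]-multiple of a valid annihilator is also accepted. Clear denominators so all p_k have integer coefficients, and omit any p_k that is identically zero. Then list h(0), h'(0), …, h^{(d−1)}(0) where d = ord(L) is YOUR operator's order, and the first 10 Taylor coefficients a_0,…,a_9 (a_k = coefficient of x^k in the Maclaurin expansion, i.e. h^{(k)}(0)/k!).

L = (2304 + 8960·x + 114688·x^2 + 552960·x^3 + 983040·x^4 + 851968·x^5 + 1048576·x^7)·Dx^2 + (1032 + 14720·x + 111872·x^2 + 616448·x^3 + 1884160·x^4 + 3047424·x^5 + 2293760·x^6 + 1572864·x^7 + 3670016·x^8)·Dx^3 + (72 + 2512·x + 19968·x^2 + 99072·x^3 + 393216·x^4 + 1019904·x^5 + 1572864·x^6 + 1376256·x^7 + 1572864·x^8 + 2097152·x^9)·Dx^4 + (17 + 132·x + 964·x^2 + 4864·x^3 + 18432·x^4 + 55296·x^5 + 129024·x^6 + 196608·x^7 + 196608·x^8 + 262144·x^9 + 262144·x^10)·Dx^5  (order 5).
h: a_k = 0, 0, 0, 16, -12, -192/5, 80/3, 4864/15, -1376/5, -41984/15, …
ICs: h(0) = 0, h′(0) = 0, h′′(0) = 0, h′′′(0) = 96, h′′′′(0) = -288.

f: a_k = 0, -12, 0, 64, 0, -3072/5, 0, 49152/7, 0, -262144/3, …
g: a_k = 0, -4, 4, -16/3, 8, -64/5, 64/3, -256/7, 64, -1024/9, …
f·g: L₀ = L_f ⊗_s L_g, ord ≤ 2·2.
h=∫h₀ ⇒ L = L₀·Dx.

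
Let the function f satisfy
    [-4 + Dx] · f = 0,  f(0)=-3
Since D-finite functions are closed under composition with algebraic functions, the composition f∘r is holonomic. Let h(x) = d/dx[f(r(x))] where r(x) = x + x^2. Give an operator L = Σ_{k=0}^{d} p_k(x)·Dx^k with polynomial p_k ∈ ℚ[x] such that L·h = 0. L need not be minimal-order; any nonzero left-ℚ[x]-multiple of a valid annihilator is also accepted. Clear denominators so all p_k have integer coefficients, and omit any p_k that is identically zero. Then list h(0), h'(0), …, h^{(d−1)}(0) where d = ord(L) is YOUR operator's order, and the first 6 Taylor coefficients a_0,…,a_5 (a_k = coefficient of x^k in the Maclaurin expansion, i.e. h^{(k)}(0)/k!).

f: a_k = -3, -12, -24, -32, -32, -128/5, …
Substitute x→r, Dx→(1/r')Dx; clear ⇒ L₀.
Differentiate: ansatz ord ≤ ord L₀ ⇒ L.
L = (6 + 16·x + 16·x^2) + (-1 - 2·x)·Dx  (order 1).
h: a_k = -12, -72, -240, -608, -1248, -11072/5, …
ICs: h(0) = -12.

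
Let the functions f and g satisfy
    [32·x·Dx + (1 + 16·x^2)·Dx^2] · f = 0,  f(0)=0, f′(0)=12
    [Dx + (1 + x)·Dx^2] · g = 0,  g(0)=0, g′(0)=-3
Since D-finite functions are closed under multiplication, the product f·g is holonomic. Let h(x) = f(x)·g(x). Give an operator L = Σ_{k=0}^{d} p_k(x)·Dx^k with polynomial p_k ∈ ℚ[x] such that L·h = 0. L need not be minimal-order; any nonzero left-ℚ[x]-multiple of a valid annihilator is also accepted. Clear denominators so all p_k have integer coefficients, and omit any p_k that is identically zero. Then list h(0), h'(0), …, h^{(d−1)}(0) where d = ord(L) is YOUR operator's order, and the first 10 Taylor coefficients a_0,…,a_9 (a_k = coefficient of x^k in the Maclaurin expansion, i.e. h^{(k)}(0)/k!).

L = (4224 + 8384·x + 204800·x^2 + 531456·x^3 + 491520·x^4 + 212992·x^5 + 262144·x^7)·Dx + (4098 + 28864·x + 258368·x^2 + 1045504·x^3 + 1798144·x^4 + 1523712·x^5 + 573440·x^6 + 786432·x^7 + 917504·x^8)·Dx^2 + (132 + 8644·x + 37632·x^2 + 196032·x^3 + 614400·x^4 + 955392·x^5 + 786432·x^6 + 540672·x^7 + 786432·x^8 + 524288·x^9)·Dx^3 + (65 + 258·x + 2497·x^2 + 8576·x^3 + 30336·x^4 + 76800·x^5 + 118272·x^6 + 98304·x^7 + 98304·x^8 + 131072·x^9 + 65536·x^10)·Dx^4  (order 4).
h: a_k = 0, 0, -36, 18, 180, -87, -8932/5, 4398/5, 20484, -706949/70, …
ICs: h(0) = 0, h′(0) = 0, h′′(0) = -72, h′′′(0) = 108.

f: a_k = 0, 12, 0, -64, 0, 3072/5, 0, -49152/7, 0, 262144/3, …
g: a_k = 0, -3, 3/2, -1, 3/4, -3/5, 1/2, -3/7, 3/8, -1/3, …
h₀=f·g: eliminate ⇒ L₀, order ≤ 2·2.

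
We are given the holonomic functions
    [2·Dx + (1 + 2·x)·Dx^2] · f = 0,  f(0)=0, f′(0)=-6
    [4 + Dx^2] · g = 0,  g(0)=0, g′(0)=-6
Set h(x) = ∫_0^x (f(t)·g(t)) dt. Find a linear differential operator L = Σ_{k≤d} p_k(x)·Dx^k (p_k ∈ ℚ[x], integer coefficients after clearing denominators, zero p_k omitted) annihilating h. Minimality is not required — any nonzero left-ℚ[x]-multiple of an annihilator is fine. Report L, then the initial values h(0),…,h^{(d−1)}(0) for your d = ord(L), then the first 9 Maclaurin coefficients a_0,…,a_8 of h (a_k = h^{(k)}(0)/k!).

f: a_k = 0, -6, 6, -8, 12, -96/5, 32, -384/7, 96, …
g: a_k = 0, -6, 0, 4, 0, -4/5, 0, 8/105, 0, …
Product ⇒ symmetric product L₀, ord ≤ 4.
Integrate: L := L₀·Dx.
L = (-48 + 192·x + 1216·x^2 + 2048·x^3 + 1024·x^4)·Dx + (32 + 320·x + 768·x^2 + 512·x^3)·Dx^2 + (160·x + 672·x^2 + 1024·x^3 + 512·x^4)·Dx^3 + (8 + 80·x + 192·x^2 + 128·x^3)·Dx^4 + (3 + 28·x + 92·x^2 + 128·x^3 + 64·x^4)·Dx^5  (order 5).
h: a_k = 0, 0, 0, 12, -9, 24/5, -8, 88/7, -93/5, …
ICs: h(0) = 0, h′(0) = 0, h′′(0) = 0, h′′′(0) = 72, h′′′′(0) = -216.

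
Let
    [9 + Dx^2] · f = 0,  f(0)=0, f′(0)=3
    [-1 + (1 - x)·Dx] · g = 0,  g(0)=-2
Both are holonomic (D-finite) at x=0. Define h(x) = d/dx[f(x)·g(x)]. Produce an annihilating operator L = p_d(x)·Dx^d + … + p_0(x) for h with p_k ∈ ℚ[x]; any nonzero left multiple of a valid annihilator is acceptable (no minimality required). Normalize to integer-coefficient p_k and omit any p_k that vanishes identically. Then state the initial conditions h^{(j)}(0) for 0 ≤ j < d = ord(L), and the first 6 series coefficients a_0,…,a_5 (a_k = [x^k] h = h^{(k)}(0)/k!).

L = (7 - 18·x + 9·x^2) + (-2 + 2·x)·Dx + (1 - 2·x + x^2)·Dx^2  (order 2).
h: a_k = -6, -12, 9, 12, -21/4, -63/10, …
ICs: h(0) = -6, h′(0) = -12.

f: a_k = 0, 3, 0, -9/2, 0, 81/40, …
g: a_k = -2, -2, -2, -2, -2, -2, …
h₀=f·g: eliminate ⇒ L₀, order ≤ 2·1.
Derive L from L₀ (diff closure).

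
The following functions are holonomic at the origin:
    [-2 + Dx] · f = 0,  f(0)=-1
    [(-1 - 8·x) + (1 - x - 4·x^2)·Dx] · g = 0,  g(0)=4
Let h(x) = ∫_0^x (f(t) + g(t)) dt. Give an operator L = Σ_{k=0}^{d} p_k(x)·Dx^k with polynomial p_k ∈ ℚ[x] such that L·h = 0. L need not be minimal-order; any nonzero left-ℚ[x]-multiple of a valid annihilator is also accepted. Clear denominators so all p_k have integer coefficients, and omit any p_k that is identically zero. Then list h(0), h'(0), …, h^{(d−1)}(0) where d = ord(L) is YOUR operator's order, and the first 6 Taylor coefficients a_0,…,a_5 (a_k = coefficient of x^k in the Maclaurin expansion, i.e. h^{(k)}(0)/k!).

f: a_k = -1, -2, -2, -4/3, -2/3, -4/15, …
g: a_k = 4, 4, 20, 36, 116, 260, …
f+g: L₀ = lclm(L_f,L_g), ord ≤ 1+1.
Integrate: L := L₀·Dx.
L = (16 + 20·x + 240·x^2 + 128·x^3)·Dx + (-6 - 32·x - 124·x^2 + 32·x^3 + 64·x^4)·Dx^2 + (-1 + 11·x + 2·x^2 - 48·x^3 - 32·x^4)·Dx^3  (order 3).
h: a_k = 0, 3, 1, 6, 26/3, 346/15, …
ICs: h(0) = 0, h′(0) = 3, h′′(0) = 2.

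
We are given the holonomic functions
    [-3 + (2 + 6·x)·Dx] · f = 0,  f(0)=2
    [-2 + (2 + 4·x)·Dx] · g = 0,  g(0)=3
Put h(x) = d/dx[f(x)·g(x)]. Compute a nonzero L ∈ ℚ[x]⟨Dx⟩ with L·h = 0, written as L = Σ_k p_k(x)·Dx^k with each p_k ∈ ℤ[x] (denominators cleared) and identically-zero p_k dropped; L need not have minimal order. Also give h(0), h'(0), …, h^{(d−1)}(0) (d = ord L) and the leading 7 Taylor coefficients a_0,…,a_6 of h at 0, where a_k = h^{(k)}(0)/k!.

f: a_k = 2, 3, -9/4, 27/8, -405/64, 1701/128, -15309/512, …
g: a_k = 3, 3, -3/2, 3/2, -15/8, 21/8, -63/16, …
L₀ := L_f ⊗_s L_g (sym. prod.), ord ≤ 1.
Derive L from L₀ (diff closure).
L = -1 + (-10 - 74·x - 180·x^2 - 144·x^3)·Dx  (order 1).
h: a_k = 15, -3/2, 45/8, -303/16, 7725/128, -47709/256, 578025/1024, …
ICs: h(0) = 15.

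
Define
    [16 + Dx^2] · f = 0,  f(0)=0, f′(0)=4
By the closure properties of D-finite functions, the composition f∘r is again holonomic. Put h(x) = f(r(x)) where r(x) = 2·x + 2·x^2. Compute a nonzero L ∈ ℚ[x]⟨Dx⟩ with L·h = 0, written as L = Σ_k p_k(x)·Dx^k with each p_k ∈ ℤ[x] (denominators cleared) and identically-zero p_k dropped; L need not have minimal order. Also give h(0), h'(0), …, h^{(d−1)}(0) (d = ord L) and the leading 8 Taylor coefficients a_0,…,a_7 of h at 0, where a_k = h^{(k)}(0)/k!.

L = (64 + 384·x + 768·x^2 + 512·x^3) - 2·Dx + (1 + 2·x)·Dx^2  (order 2).
h: a_k = 0, 8, 8, -256/3, -256, 256/15, 1280, 729088/315, …
ICs: h(0) = 0, h′(0) = 8.

f: a_k = 0, 4, 0, -32/3, 0, 128/15, 0, -1024/315, …
h₀=f(r): pull back L_f along r ⇒ L₀.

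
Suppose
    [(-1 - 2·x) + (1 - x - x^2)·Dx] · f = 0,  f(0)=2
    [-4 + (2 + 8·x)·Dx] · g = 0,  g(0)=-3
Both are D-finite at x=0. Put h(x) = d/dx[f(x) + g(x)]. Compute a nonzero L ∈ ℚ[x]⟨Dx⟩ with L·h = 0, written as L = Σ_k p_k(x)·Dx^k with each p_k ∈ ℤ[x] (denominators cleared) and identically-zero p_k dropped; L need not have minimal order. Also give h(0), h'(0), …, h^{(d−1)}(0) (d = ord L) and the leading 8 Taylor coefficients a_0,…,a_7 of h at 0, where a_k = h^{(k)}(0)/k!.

L = (-42 - 132·x - 204·x^2 - 96·x^3 - 60·x^4) + (-3 - 96·x - 384·x^2 - 540·x^3 - 354·x^4 - 180·x^5)·Dx + (3 + 21·x + 33·x^2 - 26·x^3 - 78·x^4 - 98·x^5 - 40·x^6)·Dx^2  (order 2).
h: a_k = -4, 20, -18, 160, -340, 1668, -5250, 21136, …
ICs: h(0) = -4, h′(0) = 20.

f: a_k = 2, 2, 4, 6, 10, 16, 26, 42, …
g: a_k = -3, -6, 6, -12, 30, -84, 252, -792, …
f+g: L₀ = lclm(L_f,L_g), ord ≤ 1+1.
Differentiate: ansatz ord ≤ ord L₀ ⇒ L.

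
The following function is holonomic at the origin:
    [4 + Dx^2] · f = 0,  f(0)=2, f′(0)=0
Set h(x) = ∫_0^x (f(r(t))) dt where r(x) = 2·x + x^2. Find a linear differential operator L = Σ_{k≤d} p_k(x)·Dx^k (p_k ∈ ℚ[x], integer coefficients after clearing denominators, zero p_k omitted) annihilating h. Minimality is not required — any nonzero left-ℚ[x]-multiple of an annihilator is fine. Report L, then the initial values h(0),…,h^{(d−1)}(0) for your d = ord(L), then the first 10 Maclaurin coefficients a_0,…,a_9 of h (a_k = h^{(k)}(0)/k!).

f: a_k = 2, 0, -4, 0, 4/3, 0, -8/45, 0, 4/315, 0, …
Change of var in L_f (x↦r) gives L₀.
h=∫₀ˣh₀: take L = L₀·Dx.
L = (16 + 48·x + 48·x^2 + 16·x^3)·Dx - Dx^2 + (1 + x)·Dx^3  (order 3).
h: a_k = 0, 2, 0, -16/3, -4, 52/15, 64/9, 928/315, -44/15, -11996/2835, …
ICs: h(0) = 0, h′(0) = 2, h′′(0) = 0.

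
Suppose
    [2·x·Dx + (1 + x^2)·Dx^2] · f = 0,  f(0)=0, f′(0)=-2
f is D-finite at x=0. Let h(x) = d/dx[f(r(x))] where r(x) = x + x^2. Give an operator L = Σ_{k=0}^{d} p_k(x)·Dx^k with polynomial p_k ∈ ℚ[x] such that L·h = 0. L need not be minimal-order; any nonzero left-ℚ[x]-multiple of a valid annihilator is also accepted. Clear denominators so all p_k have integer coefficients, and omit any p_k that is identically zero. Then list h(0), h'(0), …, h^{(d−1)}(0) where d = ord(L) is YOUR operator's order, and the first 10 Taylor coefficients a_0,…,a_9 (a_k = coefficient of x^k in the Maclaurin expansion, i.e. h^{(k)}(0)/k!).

f: a_k = 0, -2, 0, 2/3, 0, -2/5, 0, 2/7, 0, -2/9, …
Substitute x→r, Dx→(1/r')Dx; clear ⇒ L₀.
Differentiate: ansatz ord ≤ ord L₀ ⇒ L.
L = (-2 + 2·x + 8·x^2 + 12·x^3 + 6·x^4) + (1 + 2·x + x^2 + 4·x^3 + 5·x^4 + 2·x^5)·Dx  (order 1).
h: a_k = -2, -4, 2, 8, 8, -8, -26, -16, 34, 76, …
ICs: h(0) = -2.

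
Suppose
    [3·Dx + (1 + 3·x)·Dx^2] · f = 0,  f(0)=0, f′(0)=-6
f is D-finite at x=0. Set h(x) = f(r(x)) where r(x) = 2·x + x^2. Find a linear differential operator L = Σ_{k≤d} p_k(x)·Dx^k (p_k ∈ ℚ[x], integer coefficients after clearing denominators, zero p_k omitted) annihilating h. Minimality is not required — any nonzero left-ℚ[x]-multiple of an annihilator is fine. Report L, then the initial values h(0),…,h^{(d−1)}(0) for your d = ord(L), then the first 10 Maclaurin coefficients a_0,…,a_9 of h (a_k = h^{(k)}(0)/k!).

L = (5 + 6·x + 3·x^2)·Dx + (1 + 7·x + 9·x^2 + 3·x^3)·Dx^2  (order 2).
h: a_k = 0, -12, 30, -108, 441, -9612/5, 8730, -285444/7, 388881/2, -941868, …
ICs: h(0) = 0, h′(0) = -12.

f: a_k = 0, -6, 9, -18, 81/2, -486/5, 243, -4374/7, 6561/4, -4374, …
Substitute x→r, Dx→(1/r')Dx; clear ⇒ L₀.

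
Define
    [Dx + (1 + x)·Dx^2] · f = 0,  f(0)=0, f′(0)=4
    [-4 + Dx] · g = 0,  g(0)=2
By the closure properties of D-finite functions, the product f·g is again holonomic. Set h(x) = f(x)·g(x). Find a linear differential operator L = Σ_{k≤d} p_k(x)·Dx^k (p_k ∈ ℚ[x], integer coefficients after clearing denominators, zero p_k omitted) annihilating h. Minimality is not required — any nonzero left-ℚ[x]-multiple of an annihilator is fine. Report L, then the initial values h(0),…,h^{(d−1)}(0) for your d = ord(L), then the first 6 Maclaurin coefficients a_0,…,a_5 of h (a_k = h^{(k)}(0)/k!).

L = (12 + 16·x) + (-7 - 8·x)·Dx + (1 + x)·Dx^2  (order 2).
h: a_k = 0, 8, 28, 152/3, 62, 288/5, …
ICs: h(0) = 0, h′(0) = 8.

f: a_k = 0, 4, -2, 4/3, -1, 4/5, …
g: a_k = 2, 8, 16, 64/3, 64/3, 256/15, …
L₀ := L_f ⊗_s L_g (sym. prod.), ord ≤ 2.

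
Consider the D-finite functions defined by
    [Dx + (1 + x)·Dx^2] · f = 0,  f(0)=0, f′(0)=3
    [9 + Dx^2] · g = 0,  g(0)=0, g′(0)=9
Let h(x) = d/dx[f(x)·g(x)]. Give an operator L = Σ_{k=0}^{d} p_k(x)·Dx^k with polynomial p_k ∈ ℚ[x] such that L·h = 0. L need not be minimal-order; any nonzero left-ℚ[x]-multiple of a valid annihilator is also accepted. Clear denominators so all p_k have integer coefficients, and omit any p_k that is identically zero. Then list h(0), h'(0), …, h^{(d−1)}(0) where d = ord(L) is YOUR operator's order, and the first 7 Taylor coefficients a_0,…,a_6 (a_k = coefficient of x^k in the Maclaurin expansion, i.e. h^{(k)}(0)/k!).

f: a_k = 0, 3, -3/2, 1, -3/4, 3/5, -1/2, …
g: a_k = 0, 9, 0, -27/2, 0, 243/40, 0, …
h₀=f·g: eliminate ⇒ L₀, order ≤ 2·2.
h₀' ⇒ L via d/dx closure of L₀.
L = (13743 + 107892·x + 319302·x^2 + 475308·x^3 + 381267·x^4 + 157464·x^5 + 26244·x^6) + (4104 + 24192·x + 53460·x^2 + 56700·x^3 + 29160·x^4 + 5832·x^5)·Dx + (4020 + 27828·x + 76770·x^2 + 109512·x^3 + 85698·x^4 + 34992·x^5 + 5832·x^6)·Dx^2 + (456 + 2688·x + 5940·x^2 + 6300·x^3 + 3240·x^4 + 648·x^5)·Dx^3 + (277 + 1760·x + 4588·x^2 + 6300·x^3 + 4815·x^4 + 1944·x^5 + 324·x^6)·Dx^4  (order 4).
h: a_k = 0, 54, -81/2, -126, 135/2, 243/4, -1953/80, …
ICs: h(0) = 0, h′(0) = 54, h′′(0) = -81, h′′′(0) = -756.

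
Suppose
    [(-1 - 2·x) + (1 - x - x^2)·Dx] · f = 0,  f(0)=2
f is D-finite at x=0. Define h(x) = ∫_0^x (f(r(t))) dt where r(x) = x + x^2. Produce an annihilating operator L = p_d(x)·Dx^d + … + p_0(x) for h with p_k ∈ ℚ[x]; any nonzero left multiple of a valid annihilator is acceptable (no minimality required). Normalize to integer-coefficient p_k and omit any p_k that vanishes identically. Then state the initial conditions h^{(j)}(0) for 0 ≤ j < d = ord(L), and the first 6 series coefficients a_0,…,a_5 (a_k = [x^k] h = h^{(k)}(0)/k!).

L = (1 + 4·x + 6·x^2 + 4·x^3)·Dx + (-1 + x + 2·x^2 + 2·x^3 + x^4)·Dx^2  (order 2).
h: a_k = 0, 2, 1, 2, 7/2, 32/5, …
ICs: h(0) = 0, h′(0) = 2.

f: a_k = 2, 2, 4, 6, 10, 16, …
h₀=f(r): pull back L_f along r ⇒ L₀.
h=∫h₀ ⇒ L = L₀·Dx.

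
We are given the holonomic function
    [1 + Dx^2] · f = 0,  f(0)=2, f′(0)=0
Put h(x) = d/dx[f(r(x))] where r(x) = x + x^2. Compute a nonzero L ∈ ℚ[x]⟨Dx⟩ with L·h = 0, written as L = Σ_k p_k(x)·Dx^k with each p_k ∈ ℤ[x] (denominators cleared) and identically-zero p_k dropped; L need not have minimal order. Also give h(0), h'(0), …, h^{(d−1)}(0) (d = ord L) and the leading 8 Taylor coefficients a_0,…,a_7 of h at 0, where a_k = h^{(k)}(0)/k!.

f: a_k = 2, 0, -1, 0, 1/12, 0, -1/360, 0, …
Change of var in L_f (x↦r) gives L₀.
Differentiate: ansatz ord ≤ ord L₀ ⇒ L.
L = (13 + 8·x + 24·x^2 + 32·x^3 + 16·x^4) + (-6 - 12·x)·Dx + (1 + 4·x + 4·x^2)·Dx^2  (order 2).
h: a_k = 0, -2, -6, -11/3, 5/3, 179/60, 133/60, 841/2520, …
ICs: h(0) = 0, h′(0) = -2.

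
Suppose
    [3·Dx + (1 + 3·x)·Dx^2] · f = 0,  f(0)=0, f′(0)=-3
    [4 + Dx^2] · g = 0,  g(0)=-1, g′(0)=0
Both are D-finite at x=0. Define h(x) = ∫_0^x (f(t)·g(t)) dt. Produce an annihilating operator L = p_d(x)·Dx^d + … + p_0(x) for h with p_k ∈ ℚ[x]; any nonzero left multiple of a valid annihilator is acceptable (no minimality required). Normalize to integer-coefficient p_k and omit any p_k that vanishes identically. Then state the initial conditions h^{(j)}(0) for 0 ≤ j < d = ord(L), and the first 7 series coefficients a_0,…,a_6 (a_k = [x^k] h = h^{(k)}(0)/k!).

L = (-1112 - 1248·x + 7344·x^2 + 27648·x^3 + 20736·x^4)·Dx + (-48 + 2160·x + 10368·x^2 + 10368·x^3)·Dx^2 + (-250 + 240·x + 4968·x^2 + 13824·x^3 + 10368·x^4)·Dx^3 + (-12 + 540·x + 2592·x^2 + 2592·x^3)·Dx^4 + (7 + 138·x + 783·x^2 + 1728·x^3 + 1296·x^4)·Dx^5  (order 5).
h: a_k = 0, 0, 3/2, -3/2, 3/4, -9/4, 163/30, …
ICs: h(0) = 0, h′(0) = 0, h′′(0) = 3, h′′′(0) = -9, h′′′′(0) = 18.

f: a_k = 0, -3, 9/2, -9, 81/4, -243/5, 243/2, …
g: a_k = -1, 0, 2, 0, -2/3, 0, 4/45, …
Product ⇒ symmetric product L₀, ord ≤ 4.
Integrate: L := L₀·Dx.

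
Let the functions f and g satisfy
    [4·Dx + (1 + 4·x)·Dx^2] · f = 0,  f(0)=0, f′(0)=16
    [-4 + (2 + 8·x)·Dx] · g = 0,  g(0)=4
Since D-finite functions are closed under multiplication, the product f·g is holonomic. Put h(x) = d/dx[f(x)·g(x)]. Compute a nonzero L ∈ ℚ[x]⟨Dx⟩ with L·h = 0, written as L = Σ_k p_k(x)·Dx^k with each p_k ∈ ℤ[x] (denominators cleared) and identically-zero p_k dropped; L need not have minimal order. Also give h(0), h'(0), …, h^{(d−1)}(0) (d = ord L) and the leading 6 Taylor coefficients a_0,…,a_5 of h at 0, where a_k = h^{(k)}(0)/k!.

f: a_k = 0, 16, -32, 256/3, -256, 4096/5, …
g: a_k = 4, 8, -8, 16, -40, 112, …
f·g: L₀ = L_f ⊗_s L_g, ord ≤ 2·1.
h₀' ⇒ L via d/dx closure of L₀.
L = 4 + (8 + 32·x)·Dx + (1 + 8·x + 16·x^2)·Dx^2  (order 2).
h: a_k = 64, 0, -128, 2048/3, -9088/3, 63488/5, …
ICs: h(0) = 64, h′(0) = 0.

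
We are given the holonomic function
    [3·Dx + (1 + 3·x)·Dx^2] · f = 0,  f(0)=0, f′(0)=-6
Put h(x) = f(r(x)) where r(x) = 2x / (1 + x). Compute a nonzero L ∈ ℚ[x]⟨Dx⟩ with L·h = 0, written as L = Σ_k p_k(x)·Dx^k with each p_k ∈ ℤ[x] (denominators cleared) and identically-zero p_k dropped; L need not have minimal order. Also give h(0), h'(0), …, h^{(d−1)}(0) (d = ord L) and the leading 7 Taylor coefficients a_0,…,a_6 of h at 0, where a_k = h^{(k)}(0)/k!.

L = (8 + 14·x)·Dx + (1 + 8·x + 7·x^2)·Dx^2  (order 2).
h: a_k = 0, -12, 48, -228, 1200, -33612/5, 39216, …
ICs: h(0) = 0, h′(0) = -12.

f: a_k = 0, -6, 9, -18, 81/2, -486/5, 243, …
Substitute x→r, Dx→(1/r')Dx; clear ⇒ L₀.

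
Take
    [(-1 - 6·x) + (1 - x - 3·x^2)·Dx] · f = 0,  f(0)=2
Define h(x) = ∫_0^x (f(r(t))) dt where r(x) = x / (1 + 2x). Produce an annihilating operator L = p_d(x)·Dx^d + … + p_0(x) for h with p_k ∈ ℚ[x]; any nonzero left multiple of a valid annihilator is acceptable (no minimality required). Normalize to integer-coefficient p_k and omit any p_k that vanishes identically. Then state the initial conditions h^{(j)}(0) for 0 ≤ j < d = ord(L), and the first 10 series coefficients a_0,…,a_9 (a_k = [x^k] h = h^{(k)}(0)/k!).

L = (1 + 8·x)·Dx + (-1 - 5·x - 5·x^2 + 2·x^3)·Dx^2  (order 2).
h: a_k = 0, 2, 1, 4/3, -5/2, 34/5, -56/3, 370/7, -611/4, 4036/9, …
ICs: h(0) = 0, h′(0) = 2.

f: a_k = 2, 2, 8, 14, 38, 80, 194, 434, 1016, 2318, …
Change of var in L_f (x↦r) gives L₀.
h=∫h₀ ⇒ L = L₀·Dx.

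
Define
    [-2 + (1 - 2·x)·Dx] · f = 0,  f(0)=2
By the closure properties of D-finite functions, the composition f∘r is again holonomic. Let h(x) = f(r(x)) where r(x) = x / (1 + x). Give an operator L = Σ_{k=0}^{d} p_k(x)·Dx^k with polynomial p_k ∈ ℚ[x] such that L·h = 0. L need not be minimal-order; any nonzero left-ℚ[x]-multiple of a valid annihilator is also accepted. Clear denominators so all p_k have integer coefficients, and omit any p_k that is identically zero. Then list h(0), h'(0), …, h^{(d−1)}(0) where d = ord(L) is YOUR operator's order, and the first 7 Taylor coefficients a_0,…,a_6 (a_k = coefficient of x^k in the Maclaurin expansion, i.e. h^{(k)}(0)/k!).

L = 2 + (-1 + x^2)·Dx  (order 1).
h: a_k = 2, 4, 4, 4, 4, 4, 4, …
ICs: h(0) = 2.

f: a_k = 2, 4, 8, 16, 32, 64, 128, …
L₀ from L_f via x↦r, Dx↦r'^{-1}Dx.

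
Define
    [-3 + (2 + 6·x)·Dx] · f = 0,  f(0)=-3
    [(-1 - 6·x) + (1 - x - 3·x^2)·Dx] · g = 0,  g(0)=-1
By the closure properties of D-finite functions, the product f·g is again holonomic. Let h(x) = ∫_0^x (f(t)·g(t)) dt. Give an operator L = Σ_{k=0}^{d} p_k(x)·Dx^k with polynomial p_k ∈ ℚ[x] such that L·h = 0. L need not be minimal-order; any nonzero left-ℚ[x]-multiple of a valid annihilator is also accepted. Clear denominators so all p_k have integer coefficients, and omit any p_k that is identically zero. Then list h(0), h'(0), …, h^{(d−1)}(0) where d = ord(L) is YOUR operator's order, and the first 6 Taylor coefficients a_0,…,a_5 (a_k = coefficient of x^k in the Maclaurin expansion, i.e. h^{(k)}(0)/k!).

f: a_k = -3, -9/2, 27/8, -81/16, 1215/128, -5103/256, …
g: a_k = -1, -1, -4, -7, -19, -40, …
f·g: L₀ = L_f ⊗_s L_g, ord ≤ 1·1.
h=∫₀ˣh₀: take L = L₀·Dx.
L = (5 + 15·x + 27·x^2)·Dx + (-2 - 4·x + 12·x^2 + 18·x^3)·Dx^2  (order 2).
h: a_k = 0, 3, 15/4, 35/8, 651/64, 9033/640, …
ICs: h(0) = 0, h′(0) = 3.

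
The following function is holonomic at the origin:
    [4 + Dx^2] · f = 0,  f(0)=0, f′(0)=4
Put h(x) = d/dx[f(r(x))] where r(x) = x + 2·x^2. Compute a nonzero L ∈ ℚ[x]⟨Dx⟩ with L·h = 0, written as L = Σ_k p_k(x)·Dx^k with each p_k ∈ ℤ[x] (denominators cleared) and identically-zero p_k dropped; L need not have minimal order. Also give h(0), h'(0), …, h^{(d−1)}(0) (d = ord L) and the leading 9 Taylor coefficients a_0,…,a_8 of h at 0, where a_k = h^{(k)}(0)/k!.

L = (52 + 64·x + 384·x^2 + 1024·x^3 + 1024·x^4) + (-12 - 48·x)·Dx + (1 + 8·x + 16·x^2)·Dx^2  (order 2).
h: a_k = 4, 16, -8, -64, -472/3, -96, 6704/45, 15104/45, 108872/315, …
ICs: h(0) = 4, h′(0) = 16.

f: a_k = 0, 4, 0, -8/3, 0, 8/15, 0, -16/315, 0, …
f∘r: x↦r, Dx↦Dx/r' in L_f ⇒ L₀.
h₀' ⇒ L via d/dx closure of L₀.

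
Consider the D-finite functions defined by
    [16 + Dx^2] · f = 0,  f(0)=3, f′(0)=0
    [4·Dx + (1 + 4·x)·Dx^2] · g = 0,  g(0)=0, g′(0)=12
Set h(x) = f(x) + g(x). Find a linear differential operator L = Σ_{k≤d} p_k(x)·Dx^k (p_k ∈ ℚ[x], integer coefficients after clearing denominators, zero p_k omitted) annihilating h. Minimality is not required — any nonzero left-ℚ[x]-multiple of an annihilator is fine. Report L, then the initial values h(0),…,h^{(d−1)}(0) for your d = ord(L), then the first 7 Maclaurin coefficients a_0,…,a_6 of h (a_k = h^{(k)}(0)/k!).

L = (448 + 512·x + 1024·x^2)·Dx + (48 + 320·x + 768·x^2 + 1024·x^3)·Dx^2 + (28 + 32·x + 64·x^2)·Dx^3 + (3 + 20·x + 48·x^2 + 64·x^3)·Dx^4  (order 4).
h: a_k = 3, 12, -48, 64, -160, 3072/5, -30976/15, …
ICs: h(0) = 3, h′(0) = 12, h′′(0) = -96, h′′′(0) = 384.

f: a_k = 3, 0, -24, 0, 32, 0, -256/15, …
g: a_k = 0, 12, -24, 64, -192, 3072/5, -2048, …
L₀ := lclm(L_f,L_g); ord L₀ ≤ 2+2.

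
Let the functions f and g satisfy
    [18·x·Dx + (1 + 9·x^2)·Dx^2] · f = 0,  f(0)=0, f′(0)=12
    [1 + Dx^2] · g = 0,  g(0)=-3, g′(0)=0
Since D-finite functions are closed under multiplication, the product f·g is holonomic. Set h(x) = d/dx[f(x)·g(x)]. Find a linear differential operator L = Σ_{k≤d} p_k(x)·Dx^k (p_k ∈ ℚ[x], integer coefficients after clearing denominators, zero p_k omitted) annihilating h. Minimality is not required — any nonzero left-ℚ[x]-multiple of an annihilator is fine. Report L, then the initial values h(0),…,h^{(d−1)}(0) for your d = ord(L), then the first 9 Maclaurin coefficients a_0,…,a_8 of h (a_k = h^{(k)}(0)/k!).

f: a_k = 0, 12, 0, -36, 0, 972/5, 0, -8748/7, 0, …
g: a_k = -3, 0, 3/2, 0, -1/8, 0, 1/240, 0, -1/13440, …
L₀ := L_f ⊗_s L_g (sym. prod.), ord ≤ 4.
Derive L from L₀ (diff closure).
L = (38998 + 738774·x^2 + 15162957·x^4 + 3032640·x^6 - 78732·x^8 - 1771470·x^10 + 531441·x^12) + (20772·x + 1033884·x^3 + 7902360·x^5 + 2624400·x^7 + 1180980·x^9 + 2125764·x^11)·Dx + (39368 + 755028·x^2 + 15369750·x^4 + 3887028·x^6 + 314928·x^8 - 1417176·x^10 + 1062882·x^12)·Dx^2 + (20772·x + 1033884·x^3 + 7902360·x^5 + 2624400·x^7 + 1180980·x^9 + 2125764·x^11)·Dx^3 + (370 + 16254·x^2 + 206793·x^4 + 854388·x^6 + 393660·x^8 + 354294·x^10 + 531441·x^12)·Dx^4  (order 4).
h: a_k = -36, 0, 378, 0, -6387/2, 0, 566341/20, 0, -56736333/224, …
ICs: h(0) = -36, h′(0) = 0, h′′(0) = 756, h′′′(0) = 0.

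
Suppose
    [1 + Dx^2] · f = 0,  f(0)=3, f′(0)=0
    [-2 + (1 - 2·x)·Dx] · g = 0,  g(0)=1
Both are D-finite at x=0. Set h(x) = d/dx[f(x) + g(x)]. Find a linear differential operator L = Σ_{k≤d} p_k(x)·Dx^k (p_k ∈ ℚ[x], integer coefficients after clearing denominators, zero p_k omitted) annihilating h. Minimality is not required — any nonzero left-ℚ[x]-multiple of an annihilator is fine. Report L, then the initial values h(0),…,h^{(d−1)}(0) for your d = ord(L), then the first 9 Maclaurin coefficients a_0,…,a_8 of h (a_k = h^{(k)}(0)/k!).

L = (196 - 16·x + 16·x^2) + (-25 + 54·x - 12·x^2 + 8·x^3)·Dx + (196 - 16·x + 16·x^2)·Dx^2 + (-25 + 54·x - 12·x^2 + 8·x^3)·Dx^3  (order 3).
h: a_k = 2, 5, 24, 129/2, 160, 15359/40, 896, 3440641/1680, 4608, …
ICs: h(0) = 2, h′(0) = 5, h′′(0) = 48.

f: a_k = 3, 0, -3/2, 0, 1/8, 0, -1/240, 0, 1/13440, …
g: a_k = 1, 2, 4, 8, 16, 32, 64, 128, 256, …
Sum ⇒ L₀ = lclm(L_f,L_g) in ℚ(x)⟨Dx⟩.
h=h₀': d/dx-closure on L₀ ⇒ L.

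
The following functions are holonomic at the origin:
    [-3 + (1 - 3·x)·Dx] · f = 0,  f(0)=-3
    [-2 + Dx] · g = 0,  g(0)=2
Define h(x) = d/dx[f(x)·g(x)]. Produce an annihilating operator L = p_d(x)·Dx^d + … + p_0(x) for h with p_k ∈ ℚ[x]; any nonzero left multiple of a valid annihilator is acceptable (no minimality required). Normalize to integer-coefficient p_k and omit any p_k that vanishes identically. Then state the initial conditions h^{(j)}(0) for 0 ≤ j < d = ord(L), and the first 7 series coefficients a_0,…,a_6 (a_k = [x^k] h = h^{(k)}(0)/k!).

L = (34 - 60·x + 36·x^2) + (-5 + 21·x - 18·x^2)·Dx  (order 1).
h: a_k = -30, -204, -942, -3784, -14198, -51116, -2683606/15, …
ICs: h(0) = -30.

f: a_k = -3, -9, -27, -81, -243, -729, -2187, …
g: a_k = 2, 4, 4, 8/3, 4/3, 8/15, 8/45, …
Product ⇒ symmetric product L₀, ord ≤ 1.
Differentiate: ansatz ord ≤ ord L₀ ⇒ L.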